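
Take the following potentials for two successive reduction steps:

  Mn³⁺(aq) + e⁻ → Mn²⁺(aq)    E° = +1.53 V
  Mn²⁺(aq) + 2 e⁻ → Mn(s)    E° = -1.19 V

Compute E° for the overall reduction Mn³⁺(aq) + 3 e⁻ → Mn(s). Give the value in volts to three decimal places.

Adding the free-energy changes (−nFE°) of the two steps gives −n₃FE°₃ = −n₁FE°₁ − n₂FE°₂.
E°₃ = (1×+1.53 + 2×-1.19) / 3 = (-0.850) / 3 = -0.283 V.

-0.283 V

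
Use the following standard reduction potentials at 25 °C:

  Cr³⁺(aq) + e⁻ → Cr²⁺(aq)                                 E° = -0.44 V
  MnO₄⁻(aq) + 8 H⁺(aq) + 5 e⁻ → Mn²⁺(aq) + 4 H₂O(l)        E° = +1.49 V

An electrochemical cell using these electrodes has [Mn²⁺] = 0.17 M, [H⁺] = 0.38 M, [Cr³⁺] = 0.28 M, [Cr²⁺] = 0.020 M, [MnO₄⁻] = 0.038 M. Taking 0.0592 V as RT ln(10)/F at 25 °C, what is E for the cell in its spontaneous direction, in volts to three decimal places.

MnO₄⁻/Mn²⁺ is the cathode (higher E°), Cr³⁺/Cr²⁺ the anode: E°cell = +1.49 − (-0.44) = +1.93 V, n = 5.
Overall: MnO₄⁻(aq) + 8 H⁺(aq) + 5 Cr²⁺(aq) → Mn²⁺(aq) + 4 H₂O(l) + 5 Cr³⁺(aq)
Q = [Mn²⁺]·[Cr³⁺]^5 / ([MnO₄⁻]·[H⁺]^8·[Cr²⁺]^5); log Q = 9.743.
E = E° − (0.0592/n) log Q = +1.93 − (0.0592/5)(9.743) = +1.815 V.

+1.815 V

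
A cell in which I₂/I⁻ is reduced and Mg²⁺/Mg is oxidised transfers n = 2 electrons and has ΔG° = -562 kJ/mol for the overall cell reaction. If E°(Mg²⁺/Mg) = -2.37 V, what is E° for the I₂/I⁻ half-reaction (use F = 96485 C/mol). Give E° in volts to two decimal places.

E°cell = −ΔG°/(nF) = −(-562×10³)/((2)(96485)) = +2.912 V.
Since I₂/I⁻ is the cathode and Mg²⁺/Mg the anode, E°cell = E°(I₂/I⁻) − E°(Mg²⁺/Mg).
So E°(I₂/I⁻) = E°cell + E°(Mg²⁺/Mg) = +2.912 + (-2.37) = +0.54 V.

+0.54 V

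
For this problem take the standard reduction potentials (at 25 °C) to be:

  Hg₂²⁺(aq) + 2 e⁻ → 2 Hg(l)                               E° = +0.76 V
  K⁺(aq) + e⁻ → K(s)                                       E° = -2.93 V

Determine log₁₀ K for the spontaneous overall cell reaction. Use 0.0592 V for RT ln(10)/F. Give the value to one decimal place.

124.7

Cathode: Hg₂²⁺/Hg; anode: K⁺/K. E°cell = +3.69 V, n = 2.
log K = nE°cell / 0.0592 = (2)(+3.69) / 0.0592 = 124.7.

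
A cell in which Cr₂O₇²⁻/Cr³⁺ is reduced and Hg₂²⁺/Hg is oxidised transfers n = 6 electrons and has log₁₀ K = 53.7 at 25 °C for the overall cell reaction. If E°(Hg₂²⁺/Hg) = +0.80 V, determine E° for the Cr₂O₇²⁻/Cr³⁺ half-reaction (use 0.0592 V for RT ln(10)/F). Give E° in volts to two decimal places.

E°cell = (0.0592/n)·log K = (0.0592/6)(53.7) = +0.530 V.
Since Cr₂O₇²⁻/Cr³⁺ is the cathode and Hg₂²⁺/Hg the anode, E°cell = E°(Cr₂O₇²⁻/Cr³⁺) − E°(Hg₂²⁺/Hg).
So E°(Cr₂O₇²⁻/Cr³⁺) = E°cell + E°(Hg₂²⁺/Hg) = +0.530 + (+0.80) = +1.33 V.

+1.33 V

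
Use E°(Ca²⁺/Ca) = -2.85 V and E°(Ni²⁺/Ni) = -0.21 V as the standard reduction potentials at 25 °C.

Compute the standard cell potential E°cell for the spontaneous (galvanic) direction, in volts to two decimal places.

+2.64 V

The Ni²⁺/Ni couple has the higher reduction potential, so it is the cathode; Ca²⁺/Ca is oxidised at the anode.
E°cell = E°(cathode) − E°(anode) = (-0.21) − (-2.85) = +2.64 V.
Since E°cell > 0, the reaction is spontaneous under standard conditions.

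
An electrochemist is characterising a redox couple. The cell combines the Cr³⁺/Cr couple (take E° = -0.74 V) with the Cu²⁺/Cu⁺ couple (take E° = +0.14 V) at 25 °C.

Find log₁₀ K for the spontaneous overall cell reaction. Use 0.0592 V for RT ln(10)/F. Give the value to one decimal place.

44.6

Cathode: Cu²⁺/Cu⁺; anode: Cr³⁺/Cr. E°cell = +0.88 V, n = 3.
log K = nE°cell / 0.0592 = (3)(+0.88) / 0.0592 = 44.6.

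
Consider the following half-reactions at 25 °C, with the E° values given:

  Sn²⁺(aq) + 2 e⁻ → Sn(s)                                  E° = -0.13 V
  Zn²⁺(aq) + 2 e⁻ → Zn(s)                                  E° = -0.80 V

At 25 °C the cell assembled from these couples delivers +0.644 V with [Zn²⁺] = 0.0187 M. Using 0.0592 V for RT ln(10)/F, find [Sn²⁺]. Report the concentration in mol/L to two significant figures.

0.0025 M

Sn²⁺/Sn is the cathode, Zn²⁺/Zn the anode: E°cell = +0.67 V, n = 2.
Overall reaction: Sn²⁺(aq) + Zn(s) → Sn(s) + Zn²⁺(aq); Q = [Zn²⁺]^1/[Sn²⁺]^1.
From E = E° − (0.0592/n) log Q: log Q = (E° − E)·n/0.0592 = (+0.67 − (+0.644))·2/0.0592 = 0.8784.
So 1·log[Sn²⁺] = 1·log(0.0187) − log Q = -1.7282 − (0.8784) = -2.6066; [Sn²⁺] = 10^(-2.6066) ≈ 0.0025 M.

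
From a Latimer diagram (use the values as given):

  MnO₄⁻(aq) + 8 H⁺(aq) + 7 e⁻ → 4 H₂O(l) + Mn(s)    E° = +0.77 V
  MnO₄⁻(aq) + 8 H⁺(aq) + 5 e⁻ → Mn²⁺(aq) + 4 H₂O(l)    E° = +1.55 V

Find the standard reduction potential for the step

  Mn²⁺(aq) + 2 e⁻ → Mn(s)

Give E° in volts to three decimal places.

Sequential free energies add, so n₃E°₃ = n₁E°₁ + n₂E°₂.
With n₃ = 7, and the known step contributing 5×(+1.55) V, the unknown satisfies 2·E° = 7×(+0.77) − 5×(+1.55) = -2.360.
E° = -2.360 / 2 = -1.180 V.

-1.180 V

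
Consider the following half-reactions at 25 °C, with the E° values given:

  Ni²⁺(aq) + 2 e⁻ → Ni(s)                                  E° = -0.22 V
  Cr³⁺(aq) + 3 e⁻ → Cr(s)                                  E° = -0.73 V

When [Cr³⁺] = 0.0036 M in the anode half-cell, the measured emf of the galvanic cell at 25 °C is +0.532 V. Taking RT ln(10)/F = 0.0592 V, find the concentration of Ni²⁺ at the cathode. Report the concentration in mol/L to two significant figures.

Ni²⁺/Ni is the cathode, Cr³⁺/Cr the anode: E°cell = +0.51 V, n = 6.
Overall reaction: 3 Ni²⁺(aq) + 2 Cr(s) → 3 Ni(s) + 2 Cr³⁺(aq); Q = [Cr³⁺]^2/[Ni²⁺]^3.
From E = E° − (0.0592/n) log Q: log Q = (E° − E)·n/0.0592 = (+0.51 − (+0.532))·6/0.0592 = -2.2297.
So 3·log[Ni²⁺] = 2·log(0.0036) − log Q = -4.8874 − (-2.2297) = -2.6577; log[Ni²⁺] = -2.6577 / 3 = -0.8859; [Ni²⁺] = 10^(-0.8859) ≈ 0.13 M.

0.13 M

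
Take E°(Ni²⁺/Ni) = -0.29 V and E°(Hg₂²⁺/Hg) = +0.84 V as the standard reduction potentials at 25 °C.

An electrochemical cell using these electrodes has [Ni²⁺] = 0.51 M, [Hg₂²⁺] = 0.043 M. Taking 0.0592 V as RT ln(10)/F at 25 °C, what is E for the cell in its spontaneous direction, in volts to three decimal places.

+1.098 V

Hg₂²⁺/Hg is the cathode (higher E°), Ni²⁺/Ni the anode: E°cell = +0.84 − (-0.29) = +1.13 V, n = 2.
Overall: Hg₂²⁺(aq) + Ni(s) → 2 Hg(l) + Ni²⁺(aq)
Q = [Ni²⁺] / ([Hg₂²⁺]); log Q = 1.074.
E = E° − (0.0592/n) log Q = +1.13 − (0.0592/2)(1.074) = +1.098 V.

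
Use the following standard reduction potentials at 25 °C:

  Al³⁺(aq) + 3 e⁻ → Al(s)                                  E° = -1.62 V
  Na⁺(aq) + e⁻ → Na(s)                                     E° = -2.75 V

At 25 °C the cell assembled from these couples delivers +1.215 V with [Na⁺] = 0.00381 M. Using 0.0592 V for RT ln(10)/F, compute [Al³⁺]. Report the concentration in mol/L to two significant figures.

0.0011 M

Al³⁺/Al is the cathode, Na⁺/Na the anode: E°cell = +1.13 V, n = 3.
Overall reaction: Al³⁺(aq) + 3 Na(s) → Al(s) + 3 Na⁺(aq); Q = [Na⁺]^3/[Al³⁺]^1.
From E = E° − (0.0592/n) log Q: log Q = (E° − E)·n/0.0592 = (+1.13 − (+1.215))·3/0.0592 = -4.3074.
So 1·log[Al³⁺] = 3·log(0.00381) − log Q = -7.2572 − (-4.3074) = -2.9498; [Al³⁺] = 10^(-2.9498) ≈ 0.0011 M.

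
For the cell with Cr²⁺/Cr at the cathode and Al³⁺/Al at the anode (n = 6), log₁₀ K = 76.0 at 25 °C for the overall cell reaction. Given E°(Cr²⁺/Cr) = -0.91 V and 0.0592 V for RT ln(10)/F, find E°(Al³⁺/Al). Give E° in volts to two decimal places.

-1.66 V

E°cell = (0.0592/n)·log K = (0.0592/6)(76.0) = +0.750 V.
Since Cr²⁺/Cr is the cathode and Al³⁺/Al the anode, E°cell = E°(Cr²⁺/Cr) − E°(Al³⁺/Al).
So E°(Al³⁺/Al) = E°(Cr²⁺/Cr) − E°cell = (-0.91) − (+0.750) = -1.66 V.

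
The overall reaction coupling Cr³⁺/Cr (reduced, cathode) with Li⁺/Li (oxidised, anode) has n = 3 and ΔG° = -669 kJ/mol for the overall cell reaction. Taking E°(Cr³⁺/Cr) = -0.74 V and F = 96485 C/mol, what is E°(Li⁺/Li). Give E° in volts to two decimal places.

E°cell = −ΔG°/(nF) = −(-669×10³)/((3)(96485)) = +2.311 V.
Since Cr³⁺/Cr is the cathode and Li⁺/Li the anode, E°cell = E°(Cr³⁺/Cr) − E°(Li⁺/Li).
So E°(Li⁺/Li) = E°(Cr³⁺/Cr) − E°cell = (-0.74) − (+2.311) = -3.05 V.

-3.05 V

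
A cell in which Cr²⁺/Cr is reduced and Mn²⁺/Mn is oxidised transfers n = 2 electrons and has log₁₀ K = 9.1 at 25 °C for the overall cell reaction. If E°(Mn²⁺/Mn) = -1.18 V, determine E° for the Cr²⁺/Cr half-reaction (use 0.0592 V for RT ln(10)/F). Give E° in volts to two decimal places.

E°cell = (0.0592/n)·log K = (0.0592/2)(9.1) = +0.269 V.
Since Cr²⁺/Cr is the cathode and Mn²⁺/Mn the anode, E°cell = E°(Cr²⁺/Cr) − E°(Mn²⁺/Mn).
So E°(Cr²⁺/Cr) = E°cell + E°(Mn²⁺/Mn) = +0.269 + (-1.18) = -0.91 V.

-0.91 V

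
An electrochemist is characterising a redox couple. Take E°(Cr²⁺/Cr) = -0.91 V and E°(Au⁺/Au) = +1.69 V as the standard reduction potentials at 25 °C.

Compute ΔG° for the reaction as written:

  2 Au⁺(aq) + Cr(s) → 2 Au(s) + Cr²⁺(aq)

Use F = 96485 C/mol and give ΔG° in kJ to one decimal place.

As written, Au⁺/Au is reduced (cathode) and Cr²⁺/Cr is oxidised (anode), so E°cell = (+1.69) − (-0.91) = +2.60 V.
Balancing electrons gives n = 2.
ΔG° = −nFE° = −(2)(96485)(+2.60) = -501,722 J = -501.7 kJ.

-501.7 kJ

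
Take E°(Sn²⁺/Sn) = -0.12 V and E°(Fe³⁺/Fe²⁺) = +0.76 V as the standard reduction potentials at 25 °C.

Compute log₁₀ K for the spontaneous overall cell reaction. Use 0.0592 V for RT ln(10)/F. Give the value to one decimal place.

29.7

Cathode: Fe³⁺/Fe²⁺; anode: Sn²⁺/Sn. E°cell = +0.88 V, n = 2.
log K = nE°cell / 0.0592 = (2)(+0.88) / 0.0592 = 29.7.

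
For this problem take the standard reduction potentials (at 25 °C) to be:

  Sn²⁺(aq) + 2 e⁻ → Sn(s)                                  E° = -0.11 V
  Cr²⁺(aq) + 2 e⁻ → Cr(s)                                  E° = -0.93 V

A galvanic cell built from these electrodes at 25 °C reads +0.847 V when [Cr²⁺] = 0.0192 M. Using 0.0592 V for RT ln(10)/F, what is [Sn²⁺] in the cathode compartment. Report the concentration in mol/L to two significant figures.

0.16 M

Sn²⁺/Sn is the cathode, Cr²⁺/Cr the anode: E°cell = +0.82 V, n = 2.
Overall reaction: Sn²⁺(aq) + Cr(s) → Sn(s) + Cr²⁺(aq); Q = [Cr²⁺]^1/[Sn²⁺]^1.
From E = E° − (0.0592/n) log Q: log Q = (E° − E)·n/0.0592 = (+0.82 − (+0.847))·2/0.0592 = -0.9122.
So 1·log[Sn²⁺] = 1·log(0.0192) − log Q = -1.7167 − (-0.9122) = -0.8045; [Sn²⁺] = 10^(-0.8045) ≈ 0.16 M.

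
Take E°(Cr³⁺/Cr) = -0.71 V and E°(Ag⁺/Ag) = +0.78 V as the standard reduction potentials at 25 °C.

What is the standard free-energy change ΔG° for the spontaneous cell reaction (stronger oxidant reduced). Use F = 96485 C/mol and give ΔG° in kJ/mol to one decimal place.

Ag⁺/Ag (E° = +0.78 V) is the cathode; Cr³⁺/Cr (E° = -0.71 V) is the anode, so E°cell = +1.49 V.
Balancing electrons gives n = 3 (lcm of 1 and 3).
ΔG° = −nFE° = −(3)(96485)(+1.49) = -431,288 J = -431.3 kJ/mol.

-431.3 kJ/mol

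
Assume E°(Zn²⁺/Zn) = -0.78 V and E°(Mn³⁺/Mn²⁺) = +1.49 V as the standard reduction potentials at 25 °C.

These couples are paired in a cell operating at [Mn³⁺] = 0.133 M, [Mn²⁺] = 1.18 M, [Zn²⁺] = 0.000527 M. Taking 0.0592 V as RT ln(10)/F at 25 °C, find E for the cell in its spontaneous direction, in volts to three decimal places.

Mn³⁺/Mn²⁺ is the cathode (higher E°), Zn²⁺/Zn the anode: E°cell = +1.49 − (-0.78) = +2.27 V, n = 2.
Overall: 2 Mn³⁺(aq) + Zn(s) → 2 Mn²⁺(aq) + Zn²⁺(aq)
Q = [Mn²⁺]^2·[Zn²⁺] / ([Mn³⁺]^2); log Q = -1.382.
E = E° − (0.0592/n) log Q = +2.27 − (0.0592/2)(-1.382) = +2.311 V.

+2.311 V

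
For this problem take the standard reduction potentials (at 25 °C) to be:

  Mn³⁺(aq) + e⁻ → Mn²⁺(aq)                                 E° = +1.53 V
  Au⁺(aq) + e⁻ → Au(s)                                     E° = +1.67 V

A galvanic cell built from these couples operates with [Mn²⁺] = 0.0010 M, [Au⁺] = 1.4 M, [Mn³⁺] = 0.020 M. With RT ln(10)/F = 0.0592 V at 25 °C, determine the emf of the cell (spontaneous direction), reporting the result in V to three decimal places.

Au⁺/Au is the cathode (higher E°), Mn³⁺/Mn²⁺ the anode: E°cell = +1.67 − (+1.53) = +0.14 V, n = 1.
Overall: Au⁺(aq) + Mn²⁺(aq) → Au(s) + Mn³⁺(aq)
Q = [Mn³⁺] / ([Au⁺]·[Mn²⁺]); log Q = 1.155.
E = E° − (0.0592/n) log Q = +0.14 − (0.0592/1)(1.155) = +0.072 V.

+0.072 V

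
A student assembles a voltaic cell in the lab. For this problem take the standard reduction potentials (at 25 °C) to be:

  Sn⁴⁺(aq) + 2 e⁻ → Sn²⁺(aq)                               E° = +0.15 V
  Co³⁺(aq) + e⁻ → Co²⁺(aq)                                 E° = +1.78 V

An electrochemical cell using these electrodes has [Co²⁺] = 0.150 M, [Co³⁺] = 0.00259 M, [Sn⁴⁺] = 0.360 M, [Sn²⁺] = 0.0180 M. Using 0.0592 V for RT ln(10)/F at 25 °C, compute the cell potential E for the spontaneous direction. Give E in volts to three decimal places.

Co³⁺/Co²⁺ is the cathode (higher E°), Sn⁴⁺/Sn²⁺ the anode: E°cell = +1.78 − (+0.15) = +1.63 V, n = 2.
Overall: 2 Co³⁺(aq) + Sn²⁺(aq) → 2 Co²⁺(aq) + Sn⁴⁺(aq)
Q = [Co²⁺]^2·[Sn⁴⁺] / ([Co³⁺]^2·[Sn²⁺]); log Q = 4.827.
E = E° − (0.0592/n) log Q = +1.63 − (0.0592/2)(4.827) = +1.487 V.

+1.487 V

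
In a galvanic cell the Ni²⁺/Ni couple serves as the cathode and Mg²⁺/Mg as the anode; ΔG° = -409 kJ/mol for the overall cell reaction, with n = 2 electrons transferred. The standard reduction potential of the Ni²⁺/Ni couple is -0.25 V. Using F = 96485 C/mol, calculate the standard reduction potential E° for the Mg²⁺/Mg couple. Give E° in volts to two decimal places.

E°cell = −ΔG°/(nF) = −(-409×10³)/((2)(96485)) = +2.120 V.
Since Ni²⁺/Ni is the cathode and Mg²⁺/Mg the anode, E°cell = E°(Ni²⁺/Ni) − E°(Mg²⁺/Mg).
So E°(Mg²⁺/Mg) = E°(Ni²⁺/Ni) − E°cell = (-0.25) − (+2.120) = -2.37 V.

-2.37 V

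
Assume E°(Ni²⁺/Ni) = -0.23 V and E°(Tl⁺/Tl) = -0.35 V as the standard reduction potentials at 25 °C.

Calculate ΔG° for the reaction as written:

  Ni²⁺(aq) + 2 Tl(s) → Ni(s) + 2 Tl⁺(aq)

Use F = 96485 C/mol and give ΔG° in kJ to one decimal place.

As written, Ni²⁺/Ni is reduced (cathode) and Tl⁺/Tl is oxidised (anode), so E°cell = (-0.23) − (-0.35) = +0.12 V.
Balancing electrons gives n = 2.
ΔG° = −nFE° = −(2)(96485)(+0.12) = -23,156 J = -23.2 kJ.

-23.2 kJ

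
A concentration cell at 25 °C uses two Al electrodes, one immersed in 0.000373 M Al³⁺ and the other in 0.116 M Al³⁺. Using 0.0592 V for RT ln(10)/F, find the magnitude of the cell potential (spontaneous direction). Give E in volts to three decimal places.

+0.049 V

For a concentration cell E°cell = 0. The 0.116 M side is the cathode (reduction is favoured where [Al³⁺] is higher).
With n = 3, E = −(0.0592/3) log([Al³⁺]ₐₙ/[Al³⁺]꜀ₐₜ) = −(0.0592/3) log(0.000373/0.116) = −(0.0592/3)(-2.493) = +0.049 V.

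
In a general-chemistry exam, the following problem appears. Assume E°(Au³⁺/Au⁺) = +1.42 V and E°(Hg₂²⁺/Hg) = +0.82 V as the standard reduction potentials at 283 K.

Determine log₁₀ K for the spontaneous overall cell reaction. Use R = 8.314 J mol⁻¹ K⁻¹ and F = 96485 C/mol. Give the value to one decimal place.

21.4

Cathode: Au³⁺/Au⁺; anode: Hg₂²⁺/Hg. E°cell = (+1.42) − (+0.82) = +0.60 V, with n = 2.
ΔG° = −nFE° = −RT ln K, so ln K = nFE°/(RT) = (2)(96485)(+0.60) / ((8.314)(283)) = 49.209.
log₁₀ K = 49.209 / ln 10 = 21.4.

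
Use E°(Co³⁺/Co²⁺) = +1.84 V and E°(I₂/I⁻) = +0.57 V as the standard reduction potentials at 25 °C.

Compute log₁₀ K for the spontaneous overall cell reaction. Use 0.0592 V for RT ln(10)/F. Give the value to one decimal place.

Cathode: Co³⁺/Co²⁺; anode: I₂/I⁻. E°cell = +1.27 V, n = 2.
log K = nE°cell / 0.0592 = (2)(+1.27) / 0.0592 = 42.9.

42.9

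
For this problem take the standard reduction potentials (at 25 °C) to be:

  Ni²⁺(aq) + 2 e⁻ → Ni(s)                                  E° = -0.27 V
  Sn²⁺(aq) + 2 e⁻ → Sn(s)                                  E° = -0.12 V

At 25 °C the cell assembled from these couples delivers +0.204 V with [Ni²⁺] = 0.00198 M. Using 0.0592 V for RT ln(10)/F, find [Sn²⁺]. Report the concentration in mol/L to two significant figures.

Sn²⁺/Sn is the cathode, Ni²⁺/Ni the anode: E°cell = +0.15 V, n = 2.
Overall reaction: Sn²⁺(aq) + Ni(s) → Sn(s) + Ni²⁺(aq); Q = [Ni²⁺]^1/[Sn²⁺]^1.
From E = E° − (0.0592/n) log Q: log Q = (E° − E)·n/0.0592 = (+0.15 − (+0.204))·2/0.0592 = -1.8243.
So 1·log[Sn²⁺] = 1·log(0.00198) − log Q = -2.7033 − (-1.8243) = -0.8790; [Sn²⁺] = 10^(-0.8790) ≈ 0.13 M.

0.13 M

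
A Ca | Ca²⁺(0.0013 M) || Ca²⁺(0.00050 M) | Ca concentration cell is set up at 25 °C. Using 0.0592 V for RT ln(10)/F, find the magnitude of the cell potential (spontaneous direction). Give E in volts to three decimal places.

For a concentration cell E°cell = 0. The 0.0013 M side is the cathode (reduction is favoured where [Ca²⁺] is higher).
With n = 2, E = −(0.0592/2) log([Ca²⁺]ₐₙ/[Ca²⁺]꜀ₐₜ) = −(0.0592/2) log(0.0005/0.0013) = −(0.0592/2)(-0.415) = +0.012 V.

+0.012 V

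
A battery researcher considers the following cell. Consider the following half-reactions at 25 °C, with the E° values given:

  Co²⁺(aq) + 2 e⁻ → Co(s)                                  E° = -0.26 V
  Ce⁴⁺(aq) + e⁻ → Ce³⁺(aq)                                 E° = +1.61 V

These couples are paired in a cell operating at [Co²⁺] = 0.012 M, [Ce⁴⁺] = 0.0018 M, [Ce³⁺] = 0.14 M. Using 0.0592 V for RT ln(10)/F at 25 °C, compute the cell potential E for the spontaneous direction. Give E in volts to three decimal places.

+1.815 V

Ce⁴⁺/Ce³⁺ is the cathode (higher E°), Co²⁺/Co the anode: E°cell = +1.61 − (-0.26) = +1.87 V, n = 2.
Overall: 2 Ce⁴⁺(aq) + Co(s) → 2 Ce³⁺(aq) + Co²⁺(aq)
Q = [Ce³⁺]^2·[Co²⁺] / ([Ce⁴⁺]^2); log Q = 1.861.
E = E° − (0.0592/n) log Q = +1.87 − (0.0592/2)(1.861) = +1.815 V.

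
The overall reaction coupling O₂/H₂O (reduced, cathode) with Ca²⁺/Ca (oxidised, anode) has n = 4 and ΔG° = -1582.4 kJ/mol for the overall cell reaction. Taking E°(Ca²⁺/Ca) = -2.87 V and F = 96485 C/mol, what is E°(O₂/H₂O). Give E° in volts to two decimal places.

E°cell = −ΔG°/(nF) = −(-1582.4×10³)/((4)(96485)) = +4.100 V.
Since O₂/H₂O is the cathode and Ca²⁺/Ca the anode, E°cell = E°(O₂/H₂O) − E°(Ca²⁺/Ca).
So E°(O₂/H₂O) = E°cell + E°(Ca²⁺/Ca) = +4.100 + (-2.87) = +1.23 V.

+1.23 V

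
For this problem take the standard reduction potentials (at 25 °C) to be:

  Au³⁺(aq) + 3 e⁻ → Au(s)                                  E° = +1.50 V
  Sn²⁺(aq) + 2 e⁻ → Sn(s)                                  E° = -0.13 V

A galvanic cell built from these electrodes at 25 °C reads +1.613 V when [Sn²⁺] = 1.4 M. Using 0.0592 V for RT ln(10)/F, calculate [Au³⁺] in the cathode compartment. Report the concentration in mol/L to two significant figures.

0.23 M

Au³⁺/Au is the cathode, Sn²⁺/Sn the anode: E°cell = +1.63 V, n = 6.
Overall reaction: 2 Au³⁺(aq) + 3 Sn(s) → 2 Au(s) + 3 Sn²⁺(aq); Q = [Sn²⁺]^3/[Au³⁺]^2.
From E = E° − (0.0592/n) log Q: log Q = (E° − E)·n/0.0592 = (+1.63 − (+1.613))·6/0.0592 = 1.7230.
So 2·log[Au³⁺] = 3·log(1.4) − log Q = 0.4384 − (1.7230) = -1.2846; log[Au³⁺] = -1.2846 / 2 = -0.6423; [Au³⁺] = 10^(-0.6423) ≈ 0.23 M.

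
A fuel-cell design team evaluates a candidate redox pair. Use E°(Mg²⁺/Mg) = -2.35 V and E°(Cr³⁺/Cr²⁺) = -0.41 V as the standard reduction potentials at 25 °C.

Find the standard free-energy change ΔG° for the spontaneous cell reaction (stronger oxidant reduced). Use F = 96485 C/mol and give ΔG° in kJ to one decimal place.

-374.4 kJ

Cr³⁺/Cr²⁺ (E° = -0.41 V) is the cathode; Mg²⁺/Mg (E° = -2.35 V) is the anode, so E°cell = +1.94 V.
Balancing electrons gives n = 2 (lcm of 1 and 2).
ΔG° = −nFE° = −(2)(96485)(+1.94) = -374,362 J = -374.4 kJ.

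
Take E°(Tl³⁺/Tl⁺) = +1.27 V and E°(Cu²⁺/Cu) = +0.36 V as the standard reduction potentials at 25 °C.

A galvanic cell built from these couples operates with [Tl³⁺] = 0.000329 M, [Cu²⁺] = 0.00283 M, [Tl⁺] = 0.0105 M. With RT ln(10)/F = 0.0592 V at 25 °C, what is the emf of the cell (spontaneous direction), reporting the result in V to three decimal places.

Tl³⁺/Tl⁺ is the cathode (higher E°), Cu²⁺/Cu the anode: E°cell = +1.27 − (+0.36) = +0.91 V, n = 2.
Overall: Tl³⁺(aq) + Cu(s) → Tl⁺(aq) + Cu²⁺(aq)
Q = [Tl⁺]·[Cu²⁺] / ([Tl³⁺]); log Q = -1.044.
E = E° − (0.0592/n) log Q = +0.91 − (0.0592/2)(-1.044) = +0.941 V.

+0.941 V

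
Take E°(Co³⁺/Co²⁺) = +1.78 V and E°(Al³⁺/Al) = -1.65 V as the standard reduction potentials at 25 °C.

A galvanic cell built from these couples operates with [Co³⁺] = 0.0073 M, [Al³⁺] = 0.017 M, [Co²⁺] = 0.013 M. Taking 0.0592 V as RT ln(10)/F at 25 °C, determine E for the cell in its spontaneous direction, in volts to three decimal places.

Co³⁺/Co²⁺ is the cathode (higher E°), Al³⁺/Al the anode: E°cell = +1.78 − (-1.65) = +3.43 V, n = 3.
Overall: 3 Co³⁺(aq) + Al(s) → 3 Co²⁺(aq) + Al³⁺(aq)
Q = [Co²⁺]^3·[Al³⁺] / ([Co³⁺]^3); log Q = -1.018.
E = E° − (0.0592/n) log Q = +3.43 − (0.0592/3)(-1.018) = +3.450 V.

+3.450 V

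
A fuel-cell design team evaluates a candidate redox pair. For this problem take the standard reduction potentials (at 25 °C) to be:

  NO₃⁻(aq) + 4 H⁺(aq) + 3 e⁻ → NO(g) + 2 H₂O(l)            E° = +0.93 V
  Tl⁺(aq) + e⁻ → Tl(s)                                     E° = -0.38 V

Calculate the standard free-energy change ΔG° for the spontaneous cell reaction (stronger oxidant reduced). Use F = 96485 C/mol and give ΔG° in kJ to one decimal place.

-379.2 kJ

NO₃⁻/NO (E° = +0.93 V) is the cathode; Tl⁺/Tl (E° = -0.38 V) is the anode, so E°cell = +1.31 V.
Balancing electrons gives n = 3 (lcm of 3 and 1).
ΔG° = −nFE° = −(3)(96485)(+1.31) = -379,186 J = -379.2 kJ.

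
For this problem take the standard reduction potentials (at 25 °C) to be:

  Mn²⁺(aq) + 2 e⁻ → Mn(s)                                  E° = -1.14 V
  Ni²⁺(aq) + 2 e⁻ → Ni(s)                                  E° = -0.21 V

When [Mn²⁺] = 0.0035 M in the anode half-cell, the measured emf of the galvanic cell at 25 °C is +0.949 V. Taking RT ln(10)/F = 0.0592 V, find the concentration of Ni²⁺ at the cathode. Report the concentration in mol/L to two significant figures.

Ni²⁺/Ni is the cathode, Mn²⁺/Mn the anode: E°cell = +0.93 V, n = 2.
Overall reaction: Ni²⁺(aq) + Mn(s) → Ni(s) + Mn²⁺(aq); Q = [Mn²⁺]^1/[Ni²⁺]^1.
From E = E° − (0.0592/n) log Q: log Q = (E° − E)·n/0.0592 = (+0.93 − (+0.949))·2/0.0592 = -0.6419.
So 1·log[Ni²⁺] = 1·log(0.0035) − log Q = -2.4559 − (-0.6419) = -1.8140; [Ni²⁺] = 10^(-1.8140) ≈ 0.015 M.

0.015 M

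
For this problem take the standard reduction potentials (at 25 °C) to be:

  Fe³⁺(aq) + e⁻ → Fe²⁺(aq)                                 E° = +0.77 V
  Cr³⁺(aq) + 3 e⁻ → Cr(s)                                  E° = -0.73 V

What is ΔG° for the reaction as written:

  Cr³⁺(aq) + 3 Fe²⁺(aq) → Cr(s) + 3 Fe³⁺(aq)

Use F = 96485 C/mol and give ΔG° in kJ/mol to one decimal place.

As written, Cr³⁺/Cr is reduced (cathode) and Fe³⁺/Fe²⁺ is oxidised (anode), so E°cell = (-0.73) − (+0.77) = -1.50 V.
Balancing electrons gives n = 3.
ΔG° = −nFE° = −(3)(96485)(-1.50) = 434,182 J = +434.2 kJ/mol.

+434.2 kJ/mol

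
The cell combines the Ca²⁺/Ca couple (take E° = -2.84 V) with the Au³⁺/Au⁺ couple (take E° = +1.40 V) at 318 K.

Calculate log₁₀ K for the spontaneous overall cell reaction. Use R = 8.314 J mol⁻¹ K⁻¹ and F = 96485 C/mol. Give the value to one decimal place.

Cathode: Au³⁺/Au⁺; anode: Ca²⁺/Ca. E°cell = (+1.40) − (-2.84) = +4.24 V, with n = 2.
ΔG° = −nFE° = −RT ln K, so ln K = nFE°/(RT) = (2)(96485)(+4.24) / ((8.314)(318)) = 309.470.
log₁₀ K = 309.470 / ln 10 = 134.4.

134.4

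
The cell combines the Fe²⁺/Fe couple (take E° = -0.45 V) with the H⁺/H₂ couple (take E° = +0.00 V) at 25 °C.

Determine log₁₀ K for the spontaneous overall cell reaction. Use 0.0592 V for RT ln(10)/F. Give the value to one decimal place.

15.2

Cathode: H⁺/H₂; anode: Fe²⁺/Fe. E°cell = +0.45 V, n = 2.
log K = nE°cell / 0.0592 = (2)(+0.45) / 0.0592 = 15.2.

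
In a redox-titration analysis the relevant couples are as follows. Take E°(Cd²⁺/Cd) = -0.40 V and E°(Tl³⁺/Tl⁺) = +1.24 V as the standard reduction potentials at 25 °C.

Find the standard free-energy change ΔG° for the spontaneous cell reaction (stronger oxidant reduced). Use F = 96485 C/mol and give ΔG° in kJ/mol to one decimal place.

Tl³⁺/Tl⁺ (E° = +1.24 V) is the cathode; Cd²⁺/Cd (E° = -0.40 V) is the anode, so E°cell = +1.64 V.
Balancing electrons gives n = 2 (lcm of 2 and 2).
ΔG° = −nFE° = −(2)(96485)(+1.64) = -316,471 J = -316.5 kJ/mol.

-316.5 kJ/mol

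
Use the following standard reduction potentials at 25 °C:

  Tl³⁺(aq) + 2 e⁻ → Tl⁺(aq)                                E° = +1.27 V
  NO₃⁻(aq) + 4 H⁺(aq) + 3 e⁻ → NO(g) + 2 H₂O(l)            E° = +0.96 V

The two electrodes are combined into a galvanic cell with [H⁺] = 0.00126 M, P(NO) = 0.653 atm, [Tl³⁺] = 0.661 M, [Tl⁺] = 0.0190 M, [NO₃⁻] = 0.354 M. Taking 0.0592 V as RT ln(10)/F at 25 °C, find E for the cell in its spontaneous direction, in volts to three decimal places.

+0.590 V

Tl³⁺/Tl⁺ is the cathode (higher E°), NO₃⁻/NO the anode: E°cell = +1.27 − (+0.96) = +0.31 V, n = 6.
Overall: 3 Tl³⁺(aq) + 2 NO(g) + 4 H₂O(l) → 3 Tl⁺(aq) + 2 NO₃⁻(aq) + 8 H⁺(aq)
Q = [Tl⁺]^3·[NO₃⁻]^2·[H⁺]^8 / ([Tl³⁺]^3·P(NO)^2); log Q = -28.353.
E = E° − (0.0592/n) log Q = +0.31 − (0.0592/6)(-28.353) = +0.590 V.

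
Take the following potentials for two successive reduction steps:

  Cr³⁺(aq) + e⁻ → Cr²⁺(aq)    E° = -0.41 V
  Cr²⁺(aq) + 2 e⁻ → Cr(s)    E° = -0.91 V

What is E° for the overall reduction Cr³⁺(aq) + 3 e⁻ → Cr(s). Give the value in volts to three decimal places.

-0.743 V

Adding the free-energy changes (−nFE°) of the two steps gives −n₃FE°₃ = −n₁FE°₁ − n₂FE°₂.
E°₃ = (1×-0.41 + 2×-0.91) / 3 = (-2.230) / 3 = -0.743 V.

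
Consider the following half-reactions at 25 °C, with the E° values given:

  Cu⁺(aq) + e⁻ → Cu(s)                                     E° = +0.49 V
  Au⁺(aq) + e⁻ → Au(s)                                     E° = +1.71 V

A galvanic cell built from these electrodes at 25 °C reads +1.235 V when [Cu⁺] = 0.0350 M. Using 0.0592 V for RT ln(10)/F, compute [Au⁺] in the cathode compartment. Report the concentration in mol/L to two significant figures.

Au⁺/Au is the cathode, Cu⁺/Cu the anode: E°cell = +1.22 V, n = 1.
Overall reaction: Au⁺(aq) + Cu(s) → Au(s) + Cu⁺(aq); Q = [Cu⁺]^1/[Au⁺]^1.
From E = E° − (0.0592/n) log Q: log Q = (E° − E)·n/0.0592 = (+1.22 − (+1.235))·1/0.0592 = -0.2534.
So 1·log[Au⁺] = 1·log(0.035) − log Q = -1.4559 − (-0.2534) = -1.2025; [Au⁺] = 10^(-1.2025) ≈ 0.063 M.

0.063 M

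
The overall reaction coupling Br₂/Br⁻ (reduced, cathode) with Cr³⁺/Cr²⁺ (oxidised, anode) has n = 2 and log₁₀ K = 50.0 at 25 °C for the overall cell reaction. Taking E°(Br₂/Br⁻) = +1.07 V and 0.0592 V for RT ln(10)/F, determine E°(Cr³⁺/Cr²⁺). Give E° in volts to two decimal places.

E°cell = (0.0592/n)·log K = (0.0592/2)(50.0) = +1.480 V.
Since Br₂/Br⁻ is the cathode and Cr³⁺/Cr²⁺ the anode, E°cell = E°(Br₂/Br⁻) − E°(Cr³⁺/Cr²⁺).
So E°(Cr³⁺/Cr²⁺) = E°(Br₂/Br⁻) − E°cell = (+1.07) − (+1.480) = -0.41 V.

-0.41 V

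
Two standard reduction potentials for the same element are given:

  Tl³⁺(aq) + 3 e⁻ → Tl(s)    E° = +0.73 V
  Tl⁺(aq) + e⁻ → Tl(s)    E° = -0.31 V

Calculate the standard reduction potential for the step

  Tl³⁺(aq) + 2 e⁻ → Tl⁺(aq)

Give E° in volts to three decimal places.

+1.250 V

Sequential free energies add, so n₃E°₃ = n₁E°₁ + n₂E°₂.
With n₃ = 3, and the known step contributing 1×(-0.31) V, the unknown satisfies 2·E° = 3×(+0.73) − 1×(-0.31) = +2.500.
E° = +2.500 / 2 = +1.250 V.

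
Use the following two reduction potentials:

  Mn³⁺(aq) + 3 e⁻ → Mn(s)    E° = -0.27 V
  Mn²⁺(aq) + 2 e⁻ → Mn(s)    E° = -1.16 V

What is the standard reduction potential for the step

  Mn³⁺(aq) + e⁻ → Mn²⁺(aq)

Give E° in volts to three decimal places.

+1.510 V

Sequential free energies add, so n₃E°₃ = n₁E°₁ + n₂E°₂.
With n₃ = 3, and the known step contributing 2×(-1.16) V, the unknown satisfies 1·E° = 3×(-0.27) − 2×(-1.16) = +1.510.
E° = +1.510 / 1 = +1.510 V.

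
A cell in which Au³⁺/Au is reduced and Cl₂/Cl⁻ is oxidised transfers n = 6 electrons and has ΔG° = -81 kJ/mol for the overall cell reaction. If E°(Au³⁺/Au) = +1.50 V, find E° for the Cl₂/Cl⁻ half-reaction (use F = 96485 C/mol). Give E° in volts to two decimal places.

E°cell = −ΔG°/(nF) = −(-81×10³)/((6)(96485)) = +0.140 V.
Since Au³⁺/Au is the cathode and Cl₂/Cl⁻ the anode, E°cell = E°(Au³⁺/Au) − E°(Cl₂/Cl⁻).
So E°(Cl₂/Cl⁻) = E°(Au³⁺/Au) − E°cell = (+1.50) − (+0.140) = +1.36 V.

+1.36 V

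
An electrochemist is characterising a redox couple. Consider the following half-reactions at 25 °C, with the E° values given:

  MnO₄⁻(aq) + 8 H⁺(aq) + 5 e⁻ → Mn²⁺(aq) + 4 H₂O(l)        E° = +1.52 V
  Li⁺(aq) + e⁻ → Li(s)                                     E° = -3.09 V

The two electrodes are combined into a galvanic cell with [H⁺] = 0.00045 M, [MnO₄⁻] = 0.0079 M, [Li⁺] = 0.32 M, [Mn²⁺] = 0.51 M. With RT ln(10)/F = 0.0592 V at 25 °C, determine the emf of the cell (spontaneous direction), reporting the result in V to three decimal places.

MnO₄⁻/Mn²⁺ is the cathode (higher E°), Li⁺/Li the anode: E°cell = +1.52 − (-3.09) = +4.61 V, n = 5.
Overall: MnO₄⁻(aq) + 8 H⁺(aq) + 5 Li(s) → Mn²⁺(aq) + 4 H₂O(l) + 5 Li⁺(aq)
Q = [Mn²⁺]·[Li⁺]^5 / ([MnO₄⁻]·[H⁺]^8); log Q = 26.110.
E = E° − (0.0592/n) log Q = +4.61 − (0.0592/5)(26.110) = +4.301 V.

+4.301 V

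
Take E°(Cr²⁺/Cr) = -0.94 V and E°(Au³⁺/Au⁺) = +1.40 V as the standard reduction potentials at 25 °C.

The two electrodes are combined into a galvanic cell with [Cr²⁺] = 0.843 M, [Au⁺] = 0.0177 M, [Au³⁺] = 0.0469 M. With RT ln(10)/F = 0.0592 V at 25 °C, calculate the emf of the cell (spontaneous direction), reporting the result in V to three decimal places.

+2.355 V

Au³⁺/Au⁺ is the cathode (higher E°), Cr²⁺/Cr the anode: E°cell = +1.40 − (-0.94) = +2.34 V, n = 2.
Overall: Au³⁺(aq) + Cr(s) → Au⁺(aq) + Cr²⁺(aq)
Q = [Au⁺]·[Cr²⁺] / ([Au³⁺]); log Q = -0.497.
E = E° − (0.0592/n) log Q = +2.34 − (0.0592/2)(-0.497) = +2.355 V.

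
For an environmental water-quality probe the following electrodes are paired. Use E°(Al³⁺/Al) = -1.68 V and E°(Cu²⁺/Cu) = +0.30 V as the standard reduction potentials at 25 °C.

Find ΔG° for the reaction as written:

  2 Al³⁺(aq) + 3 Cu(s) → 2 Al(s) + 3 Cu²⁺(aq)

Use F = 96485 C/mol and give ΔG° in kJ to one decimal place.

+1146.2 kJ

As written, Al³⁺/Al is reduced (cathode) and Cu²⁺/Cu is oxidised (anode), so E°cell = (-1.68) − (+0.30) = -1.98 V.
Balancing electrons gives n = 6.
ΔG° = −nFE° = −(6)(96485)(-1.98) = 1,146,242 J = +1146.2 kJ.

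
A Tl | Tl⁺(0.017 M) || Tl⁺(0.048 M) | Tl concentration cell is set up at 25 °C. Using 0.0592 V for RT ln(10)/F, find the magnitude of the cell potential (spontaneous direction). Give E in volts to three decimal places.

For a concentration cell E°cell = 0. The 0.048 M side is the cathode (reduction is favoured where [Tl⁺] is higher).
With n = 1, E = −(0.0592/1) log([Tl⁺]ₐₙ/[Tl⁺]꜀ₐₜ) = −(0.0592/1) log(0.017/0.048) = −(0.0592/1)(-0.451) = +0.027 V.

+0.027 V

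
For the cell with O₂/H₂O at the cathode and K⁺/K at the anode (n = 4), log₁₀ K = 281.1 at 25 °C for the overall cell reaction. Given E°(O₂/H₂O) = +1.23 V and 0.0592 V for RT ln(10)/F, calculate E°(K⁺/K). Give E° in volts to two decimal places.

-2.93 V

E°cell = (0.0592/n)·log K = (0.0592/4)(281.1) = +4.160 V.
Since O₂/H₂O is the cathode and K⁺/K the anode, E°cell = E°(O₂/H₂O) − E°(K⁺/K).
So E°(K⁺/K) = E°(O₂/H₂O) − E°cell = (+1.23) − (+4.160) = -2.93 V.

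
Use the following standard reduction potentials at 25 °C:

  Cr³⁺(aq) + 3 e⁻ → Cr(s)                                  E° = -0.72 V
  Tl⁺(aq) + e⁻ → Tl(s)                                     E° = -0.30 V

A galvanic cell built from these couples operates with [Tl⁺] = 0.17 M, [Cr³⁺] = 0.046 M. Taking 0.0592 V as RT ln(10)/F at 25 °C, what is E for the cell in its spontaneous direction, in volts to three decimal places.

Tl⁺/Tl is the cathode (higher E°), Cr³⁺/Cr the anode: E°cell = -0.30 − (-0.72) = +0.42 V, n = 3.
Overall: 3 Tl⁺(aq) + Cr(s) → 3 Tl(s) + Cr³⁺(aq)
Q = [Cr³⁺] / ([Tl⁺]^3); log Q = 0.971.
E = E° − (0.0592/n) log Q = +0.42 − (0.0592/3)(0.971) = +0.401 V.

+0.401 V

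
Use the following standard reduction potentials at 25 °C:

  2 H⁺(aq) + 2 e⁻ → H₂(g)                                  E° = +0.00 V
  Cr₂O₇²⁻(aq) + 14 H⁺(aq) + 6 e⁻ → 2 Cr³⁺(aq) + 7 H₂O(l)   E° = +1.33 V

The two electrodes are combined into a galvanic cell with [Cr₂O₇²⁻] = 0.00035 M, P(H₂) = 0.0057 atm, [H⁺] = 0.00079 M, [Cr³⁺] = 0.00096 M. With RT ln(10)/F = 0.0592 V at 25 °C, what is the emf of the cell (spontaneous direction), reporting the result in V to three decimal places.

+1.044 V

Cr₂O₇²⁻/Cr³⁺ is the cathode (higher E°), H⁺/H₂ the anode: E°cell = +1.33 − (+0.00) = +1.33 V, n = 6.
Overall: Cr₂O₇²⁻(aq) + 8 H⁺(aq) + 3 H₂(g) → 2 Cr³⁺(aq) + 7 H₂O(l)
Q = [Cr³⁺]^2 / ([Cr₂O₇²⁻]·[H⁺]^8·P(H₂)^3); log Q = 28.972.
E = E° − (0.0592/n) log Q = +1.33 − (0.0592/6)(28.972) = +1.044 V.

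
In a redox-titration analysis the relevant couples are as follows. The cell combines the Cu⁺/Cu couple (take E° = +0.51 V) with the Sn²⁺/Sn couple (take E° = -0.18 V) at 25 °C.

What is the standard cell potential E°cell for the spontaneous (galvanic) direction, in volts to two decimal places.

The Cu⁺/Cu couple has the higher reduction potential, so it is the cathode; Sn²⁺/Sn is oxidised at the anode.
E°cell = E°(cathode) − E°(anode) = (+0.51) − (-0.18) = +0.69 V.
Since E°cell > 0, the reaction is spontaneous under standard conditions.

+0.69 V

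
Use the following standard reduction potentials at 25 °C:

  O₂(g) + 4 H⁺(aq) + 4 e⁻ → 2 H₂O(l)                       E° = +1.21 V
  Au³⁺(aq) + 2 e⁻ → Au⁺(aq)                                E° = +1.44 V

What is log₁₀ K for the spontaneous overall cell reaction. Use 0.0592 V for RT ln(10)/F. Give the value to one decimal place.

Cathode: Au³⁺/Au⁺; anode: O₂/H₂O. E°cell = +0.23 V, n = 4.
log K = nE°cell / 0.0592 = (4)(+0.23) / 0.0592 = 15.5.

15.5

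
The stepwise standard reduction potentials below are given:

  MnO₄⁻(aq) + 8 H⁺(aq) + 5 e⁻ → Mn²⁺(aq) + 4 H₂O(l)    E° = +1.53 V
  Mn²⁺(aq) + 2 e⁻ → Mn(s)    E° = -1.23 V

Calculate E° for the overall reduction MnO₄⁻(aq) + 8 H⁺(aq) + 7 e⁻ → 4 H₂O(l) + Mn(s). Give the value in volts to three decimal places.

Standard free energies of sequential steps add: ΔG°₃ = ΔG°₁ + ΔG°₂, so n₃E°₃ = n₁E°₁ + n₂E°₂.
E°₃ = (5×+1.53 + 2×-1.23) / 7 = (+5.190) / 7 = +0.741 V.

+0.741 V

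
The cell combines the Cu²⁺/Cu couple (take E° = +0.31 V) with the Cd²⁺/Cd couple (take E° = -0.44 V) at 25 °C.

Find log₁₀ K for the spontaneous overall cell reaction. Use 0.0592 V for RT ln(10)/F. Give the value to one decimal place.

25.3

Cathode: Cu²⁺/Cu; anode: Cd²⁺/Cd. E°cell = +0.75 V, n = 2.
log K = nE°cell / 0.0592 = (2)(+0.75) / 0.0592 = 25.3.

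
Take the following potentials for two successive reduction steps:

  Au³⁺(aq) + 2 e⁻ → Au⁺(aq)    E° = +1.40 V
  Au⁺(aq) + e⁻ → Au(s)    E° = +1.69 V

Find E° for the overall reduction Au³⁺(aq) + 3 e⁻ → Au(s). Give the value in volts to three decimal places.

+1.497 V

Adding the free-energy changes (−nFE°) of the two steps gives −n₃FE°₃ = −n₁FE°₁ − n₂FE°₂.
E°₃ = (2×+1.40 + 1×+1.69) / 3 = (+4.490) / 3 = +1.497 V.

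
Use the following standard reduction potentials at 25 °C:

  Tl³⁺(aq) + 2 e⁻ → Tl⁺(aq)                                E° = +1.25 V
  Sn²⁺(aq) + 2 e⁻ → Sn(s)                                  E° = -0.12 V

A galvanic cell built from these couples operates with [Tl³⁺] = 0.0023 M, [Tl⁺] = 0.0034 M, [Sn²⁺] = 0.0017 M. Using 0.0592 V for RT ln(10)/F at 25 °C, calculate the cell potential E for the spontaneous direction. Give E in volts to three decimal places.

+1.447 V

Tl³⁺/Tl⁺ is the cathode (higher E°), Sn²⁺/Sn the anode: E°cell = +1.25 − (-0.12) = +1.37 V, n = 2.
Overall: Tl³⁺(aq) + Sn(s) → Tl⁺(aq) + Sn²⁺(aq)
Q = [Tl⁺]·[Sn²⁺] / ([Tl³⁺]); log Q = -2.600.
E = E° − (0.0592/n) log Q = +1.37 − (0.0592/2)(-2.600) = +1.447 V.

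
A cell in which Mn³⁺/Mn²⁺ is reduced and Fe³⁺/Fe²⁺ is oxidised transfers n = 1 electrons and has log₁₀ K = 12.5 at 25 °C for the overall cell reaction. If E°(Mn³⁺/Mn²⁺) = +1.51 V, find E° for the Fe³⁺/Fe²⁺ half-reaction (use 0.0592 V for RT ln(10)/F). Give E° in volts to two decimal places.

+0.77 V

E°cell = (0.0592/n)·log K = (0.0592/1)(12.5) = +0.740 V.
Since Mn³⁺/Mn²⁺ is the cathode and Fe³⁺/Fe²⁺ the anode, E°cell = E°(Mn³⁺/Mn²⁺) − E°(Fe³⁺/Fe²⁺).
So E°(Fe³⁺/Fe²⁺) = E°(Mn³⁺/Mn²⁺) − E°cell = (+1.51) − (+0.740) = +0.77 V.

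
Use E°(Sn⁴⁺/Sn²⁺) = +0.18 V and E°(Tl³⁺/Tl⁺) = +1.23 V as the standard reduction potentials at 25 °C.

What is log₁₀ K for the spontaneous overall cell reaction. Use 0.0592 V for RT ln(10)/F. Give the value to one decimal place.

35.5

Cathode: Tl³⁺/Tl⁺; anode: Sn⁴⁺/Sn²⁺. E°cell = +1.05 V, n = 2.
log K = nE°cell / 0.0592 = (2)(+1.05) / 0.0592 = 35.5.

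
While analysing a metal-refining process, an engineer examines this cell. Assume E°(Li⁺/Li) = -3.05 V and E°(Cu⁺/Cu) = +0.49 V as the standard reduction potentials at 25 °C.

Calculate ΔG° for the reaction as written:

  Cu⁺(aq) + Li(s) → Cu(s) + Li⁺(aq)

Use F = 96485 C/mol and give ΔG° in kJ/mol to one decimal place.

-341.6 kJ/mol

As written, Cu⁺/Cu is reduced (cathode) and Li⁺/Li is oxidised (anode), so E°cell = (+0.49) − (-3.05) = +3.54 V.
Balancing electrons gives n = 1.
ΔG° = −nFE° = −(1)(96485)(+3.54) = -341,557 J = -341.6 kJ/mol.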